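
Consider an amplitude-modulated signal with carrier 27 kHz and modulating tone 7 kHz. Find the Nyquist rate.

68 kHz

AM sidebands sit at fc ± fm = 20 kHz and 34 kHz.
Highest-frequency component: 34 kHz.
Nyquist rate = 2 × 34 kHz = 68 kHz.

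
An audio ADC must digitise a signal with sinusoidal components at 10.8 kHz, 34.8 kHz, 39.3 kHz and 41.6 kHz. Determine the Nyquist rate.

Highest-frequency component: 41.6 kHz.
Nyquist rate = 2 × 41.6 kHz = 83.2 kHz.

83.2 kHz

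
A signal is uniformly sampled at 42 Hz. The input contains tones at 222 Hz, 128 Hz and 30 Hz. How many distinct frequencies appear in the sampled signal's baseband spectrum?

2

fs/2 = 21 Hz.
222 Hz mod fs = 12 Hz.
12 Hz ≤ fs/2 = 21 Hz, appears at 12 Hz.
128 Hz mod fs = 2 Hz.
2 Hz ≤ fs/2 = 21 Hz, appears at 2 Hz.
30 Hz > fs/2 = 21 Hz, folds to fs − 30 Hz = 12 Hz.
Distinct values: {2 Hz, 12 Hz} → 2.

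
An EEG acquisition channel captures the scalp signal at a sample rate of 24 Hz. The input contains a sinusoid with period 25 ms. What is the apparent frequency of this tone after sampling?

8 Hz

T = 25 ms → f = 1/T = 40 Hz.
40 Hz mod fs = 16 Hz.
16 Hz > fs/2 = 12 Hz, folds to fs − 16 Hz = 8 Hz.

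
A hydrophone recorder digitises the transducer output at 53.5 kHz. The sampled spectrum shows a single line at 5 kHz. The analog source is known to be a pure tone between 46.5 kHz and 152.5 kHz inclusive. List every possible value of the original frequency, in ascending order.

48.5 kHz, 58.5 kHz, 102 kHz, 112 kHz

Frequencies that alias to 5 kHz are k·fs ± 5 kHz for integer k ≥ 0.
k=0: 5 kHz.
k=1: 48.5 kHz, 58.5 kHz.
k=2: 102 kHz, 112 kHz.
k=3: 155.5 kHz, 165.5 kHz.
Within [46.5 kHz, 152.5 kHz]: 48.5 kHz, 58.5 kHz, 102 kHz, 112 kHz.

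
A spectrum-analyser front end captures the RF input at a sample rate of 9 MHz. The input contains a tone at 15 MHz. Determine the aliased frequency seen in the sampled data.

15 MHz mod fs = 6 MHz.
6 MHz > fs/2 = 4.5 MHz, folds to fs − 6 MHz = 3 MHz.

3 MHz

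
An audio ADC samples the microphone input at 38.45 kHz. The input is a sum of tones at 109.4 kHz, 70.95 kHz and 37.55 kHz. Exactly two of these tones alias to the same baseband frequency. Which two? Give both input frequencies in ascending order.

70.95 kHz, 109.4 kHz

fs/2 = 19.225 kHz.
109.4 kHz mod fs = 32.5 kHz.
32.5 kHz > fs/2 = 19.225 kHz, folds to fs − 32.5 kHz = 5.95 kHz.
70.95 kHz mod fs = 32.5 kHz.
32.5 kHz > fs/2 = 19.225 kHz, folds to fs − 32.5 kHz = 5.95 kHz.
37.55 kHz > fs/2 = 19.225 kHz, folds to fs − 37.55 kHz = 0.9 kHz.
70.95 kHz and 109.4 kHz both map to 5.95 kHz.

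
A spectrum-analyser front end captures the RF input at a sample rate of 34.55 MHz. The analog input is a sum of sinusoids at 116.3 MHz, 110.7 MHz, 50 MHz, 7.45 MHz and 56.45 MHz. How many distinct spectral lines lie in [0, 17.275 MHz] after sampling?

fs/2 = 17.275 MHz.
116.3 MHz mod fs = 12.65 MHz.
12.65 MHz ≤ fs/2 = 17.275 MHz, appears at 12.65 MHz.
110.7 MHz mod fs = 7.05 MHz.
7.05 MHz ≤ fs/2 = 17.275 MHz, appears at 7.05 MHz.
50 MHz mod fs = 15.45 MHz.
15.45 MHz ≤ fs/2 = 17.275 MHz, appears at 15.45 MHz.
7.45 MHz ≤ fs/2 = 17.275 MHz, passes unchanged.
56.45 MHz mod fs = 21.9 MHz.
21.9 MHz > fs/2 = 17.275 MHz, folds to fs − 21.9 MHz = 12.65 MHz.
Distinct values: {7.05 MHz, 7.45 MHz, 12.65 MHz, 15.45 MHz} → 4.

4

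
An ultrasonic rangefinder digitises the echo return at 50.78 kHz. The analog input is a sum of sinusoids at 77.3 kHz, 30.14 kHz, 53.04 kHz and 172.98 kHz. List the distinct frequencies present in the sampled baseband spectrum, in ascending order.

2.26 kHz, 20.64 kHz, 24.26 kHz

fs/2 = 25.39 kHz.
77.3 kHz mod fs = 26.52 kHz.
26.52 kHz > fs/2 = 25.39 kHz, folds to fs − 26.52 kHz = 24.26 kHz.
30.14 kHz > fs/2 = 25.39 kHz, folds to fs − 30.14 kHz = 20.64 kHz.
53.04 kHz mod fs = 2.26 kHz.
2.26 kHz ≤ fs/2 = 25.39 kHz, appears at 2.26 kHz.
172.98 kHz mod fs = 20.64 kHz.
20.64 kHz ≤ fs/2 = 25.39 kHz, appears at 20.64 kHz.
Distinct values: {2.26 kHz, 20.64 kHz, 24.26 kHz}.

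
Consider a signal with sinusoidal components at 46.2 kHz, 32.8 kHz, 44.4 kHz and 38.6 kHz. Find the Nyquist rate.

Highest-frequency component: 46.2 kHz.
Nyquist rate = 2 × 46.2 kHz = 92.4 kHz.

92.4 kHz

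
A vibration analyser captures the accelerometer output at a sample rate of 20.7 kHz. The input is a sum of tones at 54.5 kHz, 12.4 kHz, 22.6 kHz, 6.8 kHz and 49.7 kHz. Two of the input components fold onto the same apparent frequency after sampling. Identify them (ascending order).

fs/2 = 10.35 kHz.
54.5 kHz mod fs = 13.1 kHz.
13.1 kHz > fs/2 = 10.35 kHz, folds to fs − 13.1 kHz = 7.6 kHz.
12.4 kHz > fs/2 = 10.35 kHz, folds to fs − 12.4 kHz = 8.3 kHz.
22.6 kHz mod fs = 1.9 kHz.
1.9 kHz ≤ fs/2 = 10.35 kHz, appears at 1.9 kHz.
6.8 kHz ≤ fs/2 = 10.35 kHz, passes unchanged.
49.7 kHz mod fs = 8.3 kHz.
8.3 kHz ≤ fs/2 = 10.35 kHz, appears at 8.3 kHz.
12.4 kHz and 49.7 kHz both map to 8.3 kHz.

12.4 kHz, 49.7 kHz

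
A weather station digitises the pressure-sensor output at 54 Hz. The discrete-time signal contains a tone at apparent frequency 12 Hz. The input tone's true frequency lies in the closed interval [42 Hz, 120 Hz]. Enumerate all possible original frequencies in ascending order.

42 Hz, 66 Hz, 96 Hz, 120 Hz

Frequencies that alias to 12 Hz are k·fs ± 12 Hz for integer k ≥ 0.
k=0: 12 Hz.
k=1: 42 Hz, 66 Hz.
k=2: 96 Hz, 120 Hz.
k=3: 150 Hz, 174 Hz.
Within [42 Hz, 120 Hz]: 42 Hz, 66 Hz, 96 Hz, 120 Hz.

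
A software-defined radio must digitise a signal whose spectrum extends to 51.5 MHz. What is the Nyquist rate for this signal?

Nyquist rate = 2 × 51.5 MHz = 103 MHz.

103 MHz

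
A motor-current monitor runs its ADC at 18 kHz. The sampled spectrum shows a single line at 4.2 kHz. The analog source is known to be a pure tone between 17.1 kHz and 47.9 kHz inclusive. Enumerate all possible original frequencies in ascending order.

Frequencies that alias to 4.2 kHz are k·fs ± 4.2 kHz for integer k ≥ 0.
k=0: 4.2 kHz.
k=1: 13.8 kHz, 22.2 kHz.
k=2: 31.8 kHz, 40.2 kHz.
k=3: 49.8 kHz, 58.2 kHz.
Within [17.1 kHz, 47.9 kHz]: 22.2 kHz, 31.8 kHz, 40.2 kHz.

22.2 kHz, 31.8 kHz, 40.2 kHz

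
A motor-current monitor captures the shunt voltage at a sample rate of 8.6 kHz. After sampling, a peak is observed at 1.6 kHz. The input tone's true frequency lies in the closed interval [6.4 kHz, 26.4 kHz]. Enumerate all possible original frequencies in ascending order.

Frequencies that alias to 1.6 kHz are k·fs ± 1.6 kHz for integer k ≥ 0.
k=0: 1.6 kHz.
k=1: 7 kHz, 10.2 kHz.
k=2: 15.6 kHz, 18.8 kHz.
k=3: 24.2 kHz, 27.4 kHz.
k=4: 32.8 kHz, 36 kHz.
Within [6.4 kHz, 26.4 kHz]: 7 kHz, 10.2 kHz, 15.6 kHz, 18.8 kHz, 24.2 kHz.

7 kHz, 10.2 kHz, 15.6 kHz, 18.8 kHz, 24.2 kHz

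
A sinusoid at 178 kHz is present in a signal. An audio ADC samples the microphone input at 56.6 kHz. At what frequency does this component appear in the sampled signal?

178 kHz mod fs = 8.2 kHz.
8.2 kHz ≤ fs/2 = 28.3 kHz, appears at 8.2 kHz.

8.2 kHz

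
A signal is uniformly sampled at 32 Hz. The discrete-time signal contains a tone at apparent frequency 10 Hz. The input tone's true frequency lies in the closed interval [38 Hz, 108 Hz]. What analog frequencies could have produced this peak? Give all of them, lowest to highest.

42 Hz, 54 Hz, 74 Hz, 86 Hz, 106 Hz

Frequencies that alias to 10 Hz are k·fs ± 10 Hz for integer k ≥ 0.
k=0: 10 Hz.
k=1: 22 Hz, 42 Hz.
k=2: 54 Hz, 74 Hz.
k=3: 86 Hz, 106 Hz.
k=4: 118 Hz, 138 Hz.
Within [38 Hz, 108 Hz]: 42 Hz, 54 Hz, 74 Hz, 86 Hz, 106 Hz.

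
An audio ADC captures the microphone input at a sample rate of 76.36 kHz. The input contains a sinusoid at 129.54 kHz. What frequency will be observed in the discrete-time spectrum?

23.18 kHz

129.54 kHz mod fs = 53.18 kHz.
53.18 kHz > fs/2 = 38.18 kHz, folds to fs − 53.18 kHz = 23.18 kHz.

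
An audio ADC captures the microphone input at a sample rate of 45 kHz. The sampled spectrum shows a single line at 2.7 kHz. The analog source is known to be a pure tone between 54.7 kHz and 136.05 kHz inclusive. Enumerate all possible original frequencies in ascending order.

Frequencies that alias to 2.7 kHz are k·fs ± 2.7 kHz for integer k ≥ 0.
k=0: 2.7 kHz.
k=1: 42.3 kHz, 47.7 kHz.
k=2: 87.3 kHz, 92.7 kHz.
k=3: 132.3 kHz, 137.7 kHz.
k=4: 177.3 kHz, 182.7 kHz.
Within [54.7 kHz, 136.05 kHz]: 87.3 kHz, 92.7 kHz, 132.3 kHz.

87.3 kHz, 92.7 kHz, 132.3 kHz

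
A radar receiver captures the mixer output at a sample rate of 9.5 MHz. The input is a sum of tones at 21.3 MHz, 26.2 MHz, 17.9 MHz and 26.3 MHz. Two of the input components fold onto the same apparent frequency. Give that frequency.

fs/2 = 4.75 MHz.
21.3 MHz mod fs = 2.3 MHz.
2.3 MHz ≤ fs/2 = 4.75 MHz, appears at 2.3 MHz.
26.2 MHz mod fs = 7.2 MHz.
7.2 MHz > fs/2 = 4.75 MHz, folds to fs − 7.2 MHz = 2.3 MHz.
17.9 MHz mod fs = 8.4 MHz.
8.4 MHz > fs/2 = 4.75 MHz, folds to fs − 8.4 MHz = 1.1 MHz.
26.3 MHz mod fs = 7.3 MHz.
7.3 MHz > fs/2 = 4.75 MHz, folds to fs − 7.3 MHz = 2.2 MHz.
21.3 MHz and 26.2 MHz both map to 2.3 MHz.

2.3 MHz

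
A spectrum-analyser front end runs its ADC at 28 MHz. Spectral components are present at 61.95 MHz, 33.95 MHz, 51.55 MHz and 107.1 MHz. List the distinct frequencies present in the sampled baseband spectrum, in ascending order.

fs/2 = 14 MHz.
61.95 MHz mod fs = 5.95 MHz.
5.95 MHz ≤ fs/2 = 14 MHz, appears at 5.95 MHz.
33.95 MHz mod fs = 5.95 MHz.
5.95 MHz ≤ fs/2 = 14 MHz, appears at 5.95 MHz.
51.55 MHz mod fs = 23.55 MHz.
23.55 MHz > fs/2 = 14 MHz, folds to fs − 23.55 MHz = 4.45 MHz.
107.1 MHz mod fs = 23.1 MHz.
23.1 MHz > fs/2 = 14 MHz, folds to fs − 23.1 MHz = 4.9 MHz.
Distinct values: {4.45 MHz, 4.9 MHz, 5.95 MHz}.

4.45 MHz, 4.9 MHz, 5.95 MHz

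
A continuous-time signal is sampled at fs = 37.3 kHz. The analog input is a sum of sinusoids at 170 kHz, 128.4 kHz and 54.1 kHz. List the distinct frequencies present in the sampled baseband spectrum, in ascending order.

fs/2 = 18.65 kHz.
170 kHz mod fs = 20.8 kHz.
20.8 kHz > fs/2 = 18.65 kHz, folds to fs − 20.8 kHz = 16.5 kHz.
128.4 kHz mod fs = 16.5 kHz.
16.5 kHz ≤ fs/2 = 18.65 kHz, appears at 16.5 kHz.
54.1 kHz mod fs = 16.8 kHz.
16.8 kHz ≤ fs/2 = 18.65 kHz, appears at 16.8 kHz.
Distinct values: {16.5 kHz, 16.8 kHz}.

16.5 kHz, 16.8 kHz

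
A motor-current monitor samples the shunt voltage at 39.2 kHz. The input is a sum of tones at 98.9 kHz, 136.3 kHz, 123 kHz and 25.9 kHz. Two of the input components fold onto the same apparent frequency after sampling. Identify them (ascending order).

98.9 kHz, 136.3 kHz

fs/2 = 19.6 kHz.
98.9 kHz mod fs = 20.5 kHz.
20.5 kHz > fs/2 = 19.6 kHz, folds to fs − 20.5 kHz = 18.7 kHz.
136.3 kHz mod fs = 18.7 kHz.
18.7 kHz ≤ fs/2 = 19.6 kHz, appears at 18.7 kHz.
123 kHz mod fs = 5.4 kHz.
5.4 kHz ≤ fs/2 = 19.6 kHz, appears at 5.4 kHz.
25.9 kHz > fs/2 = 19.6 kHz, folds to fs − 25.9 kHz = 13.3 kHz.
98.9 kHz and 136.3 kHz both map to 18.7 kHz.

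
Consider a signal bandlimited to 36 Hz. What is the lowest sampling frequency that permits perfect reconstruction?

72 Hz

Nyquist rate = 2 × 36 Hz = 72 Hz.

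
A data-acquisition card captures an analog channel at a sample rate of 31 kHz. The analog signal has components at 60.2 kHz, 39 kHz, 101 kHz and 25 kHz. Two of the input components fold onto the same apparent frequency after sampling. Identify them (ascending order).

fs/2 = 15.5 kHz.
60.2 kHz mod fs = 29.2 kHz.
29.2 kHz > fs/2 = 15.5 kHz, folds to fs − 29.2 kHz = 1.8 kHz.
39 kHz mod fs = 8 kHz.
8 kHz ≤ fs/2 = 15.5 kHz, appears at 8 kHz.
101 kHz mod fs = 8 kHz.
8 kHz ≤ fs/2 = 15.5 kHz, appears at 8 kHz.
25 kHz > fs/2 = 15.5 kHz, folds to fs − 25 kHz = 6 kHz.
39 kHz and 101 kHz both map to 8 kHz.

39 kHz, 101 kHz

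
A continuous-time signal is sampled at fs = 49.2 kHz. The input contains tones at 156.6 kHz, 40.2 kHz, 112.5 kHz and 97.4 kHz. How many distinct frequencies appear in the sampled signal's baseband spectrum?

3

fs/2 = 24.6 kHz.
156.6 kHz mod fs = 9 kHz.
9 kHz ≤ fs/2 = 24.6 kHz, appears at 9 kHz.
40.2 kHz > fs/2 = 24.6 kHz, folds to fs − 40.2 kHz = 9 kHz.
112.5 kHz mod fs = 14.1 kHz.
14.1 kHz ≤ fs/2 = 24.6 kHz, appears at 14.1 kHz.
97.4 kHz mod fs = 48.2 kHz.
48.2 kHz > fs/2 = 24.6 kHz, folds to fs − 48.2 kHz = 1 kHz.
Distinct values: {1 kHz, 9 kHz, 14.1 kHz} → 3.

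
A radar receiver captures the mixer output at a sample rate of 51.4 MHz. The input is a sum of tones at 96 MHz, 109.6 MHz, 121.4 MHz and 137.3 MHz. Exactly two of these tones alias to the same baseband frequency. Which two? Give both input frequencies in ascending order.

96 MHz, 109.6 MHz

fs/2 = 25.7 MHz.
96 MHz mod fs = 44.6 MHz.
44.6 MHz > fs/2 = 25.7 MHz, folds to fs − 44.6 MHz = 6.8 MHz.
109.6 MHz mod fs = 6.8 MHz.
6.8 MHz ≤ fs/2 = 25.7 MHz, appears at 6.8 MHz.
121.4 MHz mod fs = 18.6 MHz.
18.6 MHz ≤ fs/2 = 25.7 MHz, appears at 18.6 MHz.
137.3 MHz mod fs = 34.5 MHz.
34.5 MHz > fs/2 = 25.7 MHz, folds to fs − 34.5 MHz = 16.9 MHz.
96 MHz and 109.6 MHz both map to 6.8 MHz.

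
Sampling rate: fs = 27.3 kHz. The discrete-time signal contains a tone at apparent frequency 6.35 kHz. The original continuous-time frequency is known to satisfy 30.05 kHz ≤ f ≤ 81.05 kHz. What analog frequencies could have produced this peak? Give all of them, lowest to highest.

Frequencies that alias to 6.35 kHz are k·fs ± 6.35 kHz for integer k ≥ 0.
k=0: 6.35 kHz.
k=1: 20.95 kHz, 33.65 kHz.
k=2: 48.25 kHz, 60.95 kHz.
k=3: 75.55 kHz, 88.25 kHz.
k=4: 102.85 kHz, 115.55 kHz.
Within [30.05 kHz, 81.05 kHz]: 33.65 kHz, 48.25 kHz, 60.95 kHz, 75.55 kHz.

33.65 kHz, 48.25 kHz, 60.95 kHz, 75.55 kHz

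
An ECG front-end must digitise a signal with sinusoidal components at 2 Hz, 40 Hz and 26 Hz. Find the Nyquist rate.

80 Hz

Highest-frequency component: 40 Hz.
Nyquist rate = 2 × 40 Hz = 80 Hz.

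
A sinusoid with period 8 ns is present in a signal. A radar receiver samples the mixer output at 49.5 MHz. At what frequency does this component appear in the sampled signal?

T = 8 ns → f = 1/T = 125 MHz.
125 MHz mod fs = 26 MHz.
26 MHz > fs/2 = 24.75 MHz, folds to fs − 26 MHz = 23.5 MHz.

23.5 MHz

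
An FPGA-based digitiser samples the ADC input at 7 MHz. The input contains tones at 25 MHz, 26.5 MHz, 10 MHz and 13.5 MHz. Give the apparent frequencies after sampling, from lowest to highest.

0.5 MHz, 1.5 MHz, 3 MHz

fs/2 = 3.5 MHz.
25 MHz mod fs = 4 MHz.
4 MHz > fs/2 = 3.5 MHz, folds to fs − 4 MHz = 3 MHz.
26.5 MHz mod fs = 5.5 MHz.
5.5 MHz > fs/2 = 3.5 MHz, folds to fs − 5.5 MHz = 1.5 MHz.
10 MHz mod fs = 3 MHz.
3 MHz ≤ fs/2 = 3.5 MHz, appears at 3 MHz.
13.5 MHz mod fs = 6.5 MHz.
6.5 MHz > fs/2 = 3.5 MHz, folds to fs − 6.5 MHz = 0.5 MHz.
Distinct values: {0.5 MHz, 1.5 MHz, 3 MHz}.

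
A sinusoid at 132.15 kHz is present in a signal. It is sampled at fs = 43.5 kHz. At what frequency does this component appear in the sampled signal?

132.15 kHz mod fs = 1.65 kHz.
1.65 kHz ≤ fs/2 = 21.75 kHz, appears at 1.65 kHz.

1.65 kHz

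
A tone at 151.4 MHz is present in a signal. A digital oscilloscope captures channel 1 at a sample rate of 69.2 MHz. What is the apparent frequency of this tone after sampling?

13 MHz

151.4 MHz mod fs = 13 MHz.
13 MHz ≤ fs/2 = 34.6 MHz, appears at 13 MHz.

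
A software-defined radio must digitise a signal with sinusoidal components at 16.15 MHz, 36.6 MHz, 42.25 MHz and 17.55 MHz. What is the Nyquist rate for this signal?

Highest-frequency component: 42.25 MHz.
Nyquist rate = 2 × 42.25 MHz = 84.5 MHz.

84.5 MHz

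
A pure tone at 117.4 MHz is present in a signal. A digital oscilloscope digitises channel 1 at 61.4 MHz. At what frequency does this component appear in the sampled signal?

117.4 MHz mod fs = 56 MHz.
56 MHz > fs/2 = 30.7 MHz, folds to fs − 56 MHz = 5.4 MHz.

5.4 MHz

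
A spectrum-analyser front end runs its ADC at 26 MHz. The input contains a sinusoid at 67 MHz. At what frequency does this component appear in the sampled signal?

11 MHz

67 MHz mod fs = 15 MHz.
15 MHz > fs/2 = 13 MHz, folds to fs − 15 MHz = 11 MHz.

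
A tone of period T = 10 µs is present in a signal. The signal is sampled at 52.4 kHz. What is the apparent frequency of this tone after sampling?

4.8 kHz

T = 10 µs → f = 1/T = 100 kHz.
100 kHz mod fs = 47.6 kHz.
47.6 kHz > fs/2 = 26.2 kHz, folds to fs − 47.6 kHz = 4.8 kHz.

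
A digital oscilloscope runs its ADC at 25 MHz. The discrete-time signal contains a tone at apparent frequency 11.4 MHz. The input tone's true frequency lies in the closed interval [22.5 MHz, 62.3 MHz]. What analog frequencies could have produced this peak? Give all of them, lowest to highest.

Frequencies that alias to 11.4 MHz are k·fs ± 11.4 MHz for integer k ≥ 0.
k=0: 11.4 MHz.
k=1: 13.6 MHz, 36.4 MHz.
k=2: 38.6 MHz, 61.4 MHz.
k=3: 63.6 MHz, 86.4 MHz.
Within [22.5 MHz, 62.3 MHz]: 36.4 MHz, 38.6 MHz, 61.4 MHz.

36.4 MHz, 38.6 MHz, 61.4 MHz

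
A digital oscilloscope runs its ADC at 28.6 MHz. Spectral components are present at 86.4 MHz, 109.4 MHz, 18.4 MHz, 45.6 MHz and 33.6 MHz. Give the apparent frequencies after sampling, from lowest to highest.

fs/2 = 14.3 MHz.
86.4 MHz mod fs = 0.6 MHz.
0.6 MHz ≤ fs/2 = 14.3 MHz, appears at 0.6 MHz.
109.4 MHz mod fs = 23.6 MHz.
23.6 MHz > fs/2 = 14.3 MHz, folds to fs − 23.6 MHz = 5 MHz.
18.4 MHz > fs/2 = 14.3 MHz, folds to fs − 18.4 MHz = 10.2 MHz.
45.6 MHz mod fs = 17 MHz.
17 MHz > fs/2 = 14.3 MHz, folds to fs − 17 MHz = 11.6 MHz.
33.6 MHz mod fs = 5 MHz.
5 MHz ≤ fs/2 = 14.3 MHz, appears at 5 MHz.
Distinct values: {0.6 MHz, 5 MHz, 10.2 MHz, 11.6 MHz}.

0.6 MHz, 5 MHz, 10.2 MHz, 11.6 MHz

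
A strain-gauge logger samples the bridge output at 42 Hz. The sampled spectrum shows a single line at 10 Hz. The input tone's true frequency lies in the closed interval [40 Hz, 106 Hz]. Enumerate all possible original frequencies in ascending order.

52 Hz, 74 Hz, 94 Hz

Frequencies that alias to 10 Hz are k·fs ± 10 Hz for integer k ≥ 0.
k=0: 10 Hz.
k=1: 32 Hz, 52 Hz.
k=2: 74 Hz, 94 Hz.
k=3: 116 Hz, 136 Hz.
Within [40 Hz, 106 Hz]: 52 Hz, 74 Hz, 94 Hz.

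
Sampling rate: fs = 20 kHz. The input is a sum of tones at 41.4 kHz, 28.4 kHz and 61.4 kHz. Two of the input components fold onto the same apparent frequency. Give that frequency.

fs/2 = 10 kHz.
41.4 kHz mod fs = 1.4 kHz.
1.4 kHz ≤ fs/2 = 10 kHz, appears at 1.4 kHz.
28.4 kHz mod fs = 8.4 kHz.
8.4 kHz ≤ fs/2 = 10 kHz, appears at 8.4 kHz.
61.4 kHz mod fs = 1.4 kHz.
1.4 kHz ≤ fs/2 = 10 kHz, appears at 1.4 kHz.
41.4 kHz and 61.4 kHz both map to 1.4 kHz.

1.4 kHz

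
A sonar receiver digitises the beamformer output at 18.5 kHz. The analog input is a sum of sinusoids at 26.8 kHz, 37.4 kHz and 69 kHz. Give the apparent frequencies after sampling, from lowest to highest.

0.4 kHz, 5 kHz, 8.3 kHz

fs/2 = 9.25 kHz.
26.8 kHz mod fs = 8.3 kHz.
8.3 kHz ≤ fs/2 = 9.25 kHz, appears at 8.3 kHz.
37.4 kHz mod fs = 0.4 kHz.
0.4 kHz ≤ fs/2 = 9.25 kHz, appears at 0.4 kHz.
69 kHz mod fs = 13.5 kHz.
13.5 kHz > fs/2 = 9.25 kHz, folds to fs − 13.5 kHz = 5 kHz.
Distinct values: {0.4 kHz, 5 kHz, 8.3 kHz}.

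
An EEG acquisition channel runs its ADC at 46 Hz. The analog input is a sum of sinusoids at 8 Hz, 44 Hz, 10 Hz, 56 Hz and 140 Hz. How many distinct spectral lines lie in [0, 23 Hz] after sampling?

3

fs/2 = 23 Hz.
8 Hz ≤ fs/2 = 23 Hz, passes unchanged.
44 Hz > fs/2 = 23 Hz, folds to fs − 44 Hz = 2 Hz.
10 Hz ≤ fs/2 = 23 Hz, passes unchanged.
56 Hz mod fs = 10 Hz.
10 Hz ≤ fs/2 = 23 Hz, appears at 10 Hz.
140 Hz mod fs = 2 Hz.
2 Hz ≤ fs/2 = 23 Hz, appears at 2 Hz.
Distinct values: {2 Hz, 8 Hz, 10 Hz} → 3.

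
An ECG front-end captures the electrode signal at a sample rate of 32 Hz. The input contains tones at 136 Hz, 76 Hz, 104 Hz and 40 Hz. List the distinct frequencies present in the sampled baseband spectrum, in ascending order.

fs/2 = 16 Hz.
136 Hz mod fs = 8 Hz.
8 Hz ≤ fs/2 = 16 Hz, appears at 8 Hz.
76 Hz mod fs = 12 Hz.
12 Hz ≤ fs/2 = 16 Hz, appears at 12 Hz.
104 Hz mod fs = 8 Hz.
8 Hz ≤ fs/2 = 16 Hz, appears at 8 Hz.
40 Hz mod fs = 8 Hz.
8 Hz ≤ fs/2 = 16 Hz, appears at 8 Hz.
Distinct values: {8 Hz, 12 Hz}.

8 Hz, 12 Hz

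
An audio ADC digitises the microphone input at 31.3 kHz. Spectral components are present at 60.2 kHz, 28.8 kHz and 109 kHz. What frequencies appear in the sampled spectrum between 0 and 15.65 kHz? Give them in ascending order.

2.4 kHz, 2.5 kHz, 15.1 kHz

fs/2 = 15.65 kHz.
60.2 kHz mod fs = 28.9 kHz.
28.9 kHz > fs/2 = 15.65 kHz, folds to fs − 28.9 kHz = 2.4 kHz.
28.8 kHz > fs/2 = 15.65 kHz, folds to fs − 28.8 kHz = 2.5 kHz.
109 kHz mod fs = 15.1 kHz.
15.1 kHz ≤ fs/2 = 15.65 kHz, appears at 15.1 kHz.
Distinct values: {2.4 kHz, 2.5 kHz, 15.1 kHz}.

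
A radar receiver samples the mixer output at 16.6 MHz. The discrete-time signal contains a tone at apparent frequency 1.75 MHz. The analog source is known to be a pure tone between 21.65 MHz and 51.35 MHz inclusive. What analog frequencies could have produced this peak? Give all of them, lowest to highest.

31.45 MHz, 34.95 MHz, 48.05 MHz

Frequencies that alias to 1.75 MHz are k·fs ± 1.75 MHz for integer k ≥ 0.
k=0: 1.75 MHz.
k=1: 14.85 MHz, 18.35 MHz.
k=2: 31.45 MHz, 34.95 MHz.
k=3: 48.05 MHz, 51.55 MHz.
k=4: 64.65 MHz, 68.15 MHz.
Within [21.65 MHz, 51.35 MHz]: 31.45 MHz, 34.95 MHz, 48.05 MHz.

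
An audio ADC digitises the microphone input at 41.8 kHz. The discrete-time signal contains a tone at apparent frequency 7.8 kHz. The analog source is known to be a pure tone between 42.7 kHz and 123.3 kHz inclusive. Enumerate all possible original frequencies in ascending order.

Frequencies that alias to 7.8 kHz are k·fs ± 7.8 kHz for integer k ≥ 0.
k=0: 7.8 kHz.
k=1: 34 kHz, 49.6 kHz.
k=2: 75.8 kHz, 91.4 kHz.
k=3: 117.6 kHz, 133.2 kHz.
k=4: 159.4 kHz, 175 kHz.
Within [42.7 kHz, 123.3 kHz]: 49.6 kHz, 75.8 kHz, 91.4 kHz, 117.6 kHz.

49.6 kHz, 75.8 kHz, 91.4 kHz, 117.6 kHz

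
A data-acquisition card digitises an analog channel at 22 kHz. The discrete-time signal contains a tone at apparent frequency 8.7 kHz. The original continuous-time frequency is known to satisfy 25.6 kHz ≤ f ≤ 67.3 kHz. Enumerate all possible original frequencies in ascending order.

30.7 kHz, 35.3 kHz, 52.7 kHz, 57.3 kHz

Frequencies that alias to 8.7 kHz are k·fs ± 8.7 kHz for integer k ≥ 0.
k=0: 8.7 kHz.
k=1: 13.3 kHz, 30.7 kHz.
k=2: 35.3 kHz, 52.7 kHz.
k=3: 57.3 kHz, 74.7 kHz.
k=4: 79.3 kHz, 96.7 kHz.
Within [25.6 kHz, 67.3 kHz]: 30.7 kHz, 35.3 kHz, 52.7 kHz, 57.3 kHz.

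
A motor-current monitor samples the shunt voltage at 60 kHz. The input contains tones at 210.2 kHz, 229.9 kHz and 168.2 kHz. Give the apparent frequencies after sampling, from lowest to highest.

10.1 kHz, 11.8 kHz, 29.8 kHz

fs/2 = 30 kHz.
210.2 kHz mod fs = 30.2 kHz.
30.2 kHz > fs/2 = 30 kHz, folds to fs − 30.2 kHz = 29.8 kHz.
229.9 kHz mod fs = 49.9 kHz.
49.9 kHz > fs/2 = 30 kHz, folds to fs − 49.9 kHz = 10.1 kHz.
168.2 kHz mod fs = 48.2 kHz.
48.2 kHz > fs/2 = 30 kHz, folds to fs − 48.2 kHz = 11.8 kHz.
Distinct values: {10.1 kHz, 11.8 kHz, 29.8 kHz}.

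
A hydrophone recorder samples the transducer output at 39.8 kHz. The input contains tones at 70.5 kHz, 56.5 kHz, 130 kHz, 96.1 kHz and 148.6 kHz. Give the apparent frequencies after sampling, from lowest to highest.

fs/2 = 19.9 kHz.
70.5 kHz mod fs = 30.7 kHz.
30.7 kHz > fs/2 = 19.9 kHz, folds to fs − 30.7 kHz = 9.1 kHz.
56.5 kHz mod fs = 16.7 kHz.
16.7 kHz ≤ fs/2 = 19.9 kHz, appears at 16.7 kHz.
130 kHz mod fs = 10.6 kHz.
10.6 kHz ≤ fs/2 = 19.9 kHz, appears at 10.6 kHz.
96.1 kHz mod fs = 16.5 kHz.
16.5 kHz ≤ fs/2 = 19.9 kHz, appears at 16.5 kHz.
148.6 kHz mod fs = 29.2 kHz.
29.2 kHz > fs/2 = 19.9 kHz, folds to fs − 29.2 kHz = 10.6 kHz.
Distinct values: {9.1 kHz, 10.6 kHz, 16.5 kHz, 16.7 kHz}.

9.1 kHz, 10.6 kHz, 16.5 kHz, 16.7 kHz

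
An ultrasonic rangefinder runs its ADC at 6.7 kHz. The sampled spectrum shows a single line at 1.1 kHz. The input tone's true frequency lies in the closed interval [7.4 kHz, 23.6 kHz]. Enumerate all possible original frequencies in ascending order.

Frequencies that alias to 1.1 kHz are k·fs ± 1.1 kHz for integer k ≥ 0.
k=0: 1.1 kHz.
k=1: 5.6 kHz, 7.8 kHz.
k=2: 12.3 kHz, 14.5 kHz.
k=3: 19 kHz, 21.2 kHz.
k=4: 25.7 kHz, 27.9 kHz.
Within [7.4 kHz, 23.6 kHz]: 7.8 kHz, 12.3 kHz, 14.5 kHz, 19 kHz, 21.2 kHz.

7.8 kHz, 12.3 kHz, 14.5 kHz, 19 kHz, 21.2 kHz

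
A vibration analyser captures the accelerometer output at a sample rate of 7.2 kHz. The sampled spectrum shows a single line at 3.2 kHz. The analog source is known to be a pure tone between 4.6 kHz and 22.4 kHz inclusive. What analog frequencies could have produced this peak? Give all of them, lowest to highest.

10.4 kHz, 11.2 kHz, 17.6 kHz, 18.4 kHz

Frequencies that alias to 3.2 kHz are k·fs ± 3.2 kHz for integer k ≥ 0.
k=0: 3.2 kHz.
k=1: 4 kHz, 10.4 kHz.
k=2: 11.2 kHz, 17.6 kHz.
k=3: 18.4 kHz, 24.8 kHz.
k=4: 25.6 kHz, 32 kHz.
Within [4.6 kHz, 22.4 kHz]: 10.4 kHz, 11.2 kHz, 17.6 kHz, 18.4 kHz.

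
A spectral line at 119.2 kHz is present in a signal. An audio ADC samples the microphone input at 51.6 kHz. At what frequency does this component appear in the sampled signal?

119.2 kHz mod fs = 16 kHz.
16 kHz ≤ fs/2 = 25.8 kHz, appears at 16 kHz.

16 kHz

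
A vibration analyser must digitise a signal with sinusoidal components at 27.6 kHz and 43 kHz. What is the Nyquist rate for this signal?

86 kHz

Highest-frequency component: 43 kHz.
Nyquist rate = 2 × 43 kHz = 86 kHz.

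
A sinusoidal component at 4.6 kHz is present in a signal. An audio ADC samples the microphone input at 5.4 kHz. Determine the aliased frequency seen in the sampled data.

4.6 kHz > fs/2 = 2.7 kHz, folds to fs − 4.6 kHz = 0.8 kHz.

0.8 kHz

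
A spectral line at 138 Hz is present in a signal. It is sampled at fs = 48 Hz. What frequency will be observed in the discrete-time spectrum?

138 Hz mod fs = 42 Hz.
42 Hz > fs/2 = 24 Hz, folds to fs − 42 Hz = 6 Hz.

6 Hz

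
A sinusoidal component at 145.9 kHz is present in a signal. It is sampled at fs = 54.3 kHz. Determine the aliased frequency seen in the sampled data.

145.9 kHz mod fs = 37.3 kHz.
37.3 kHz > fs/2 = 27.15 kHz, folds to fs − 37.3 kHz = 17 kHz.

17 kHz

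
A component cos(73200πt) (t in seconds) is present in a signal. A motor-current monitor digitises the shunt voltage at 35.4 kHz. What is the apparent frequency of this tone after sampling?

1.2 kHz

ω = 73200π rad/s → f = ω/(2π) = 36600 Hz = 36.6 kHz.
36.6 kHz mod fs = 1.2 kHz.
1.2 kHz ≤ fs/2 = 17.7 kHz, appears at 1.2 kHz.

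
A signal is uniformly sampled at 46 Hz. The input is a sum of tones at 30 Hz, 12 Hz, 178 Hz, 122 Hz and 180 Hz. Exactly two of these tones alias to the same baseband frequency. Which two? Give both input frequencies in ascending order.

30 Hz, 122 Hz

fs/2 = 23 Hz.
30 Hz > fs/2 = 23 Hz, folds to fs − 30 Hz = 16 Hz.
12 Hz ≤ fs/2 = 23 Hz, passes unchanged.
178 Hz mod fs = 40 Hz.
40 Hz > fs/2 = 23 Hz, folds to fs − 40 Hz = 6 Hz.
122 Hz mod fs = 30 Hz.
30 Hz > fs/2 = 23 Hz, folds to fs − 30 Hz = 16 Hz.
180 Hz mod fs = 42 Hz.
42 Hz > fs/2 = 23 Hz, folds to fs − 42 Hz = 4 Hz.
30 Hz and 122 Hz both map to 16 Hz.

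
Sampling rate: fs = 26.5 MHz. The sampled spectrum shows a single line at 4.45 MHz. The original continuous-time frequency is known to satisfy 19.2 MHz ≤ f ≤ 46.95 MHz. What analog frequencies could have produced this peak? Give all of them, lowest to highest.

22.05 MHz, 30.95 MHz

Frequencies that alias to 4.45 MHz are k·fs ± 4.45 MHz for integer k ≥ 0.
k=0: 4.45 MHz.
k=1: 22.05 MHz, 30.95 MHz.
k=2: 48.55 MHz, 57.45 MHz.
Within [19.2 MHz, 46.95 MHz]: 22.05 MHz, 30.95 MHz.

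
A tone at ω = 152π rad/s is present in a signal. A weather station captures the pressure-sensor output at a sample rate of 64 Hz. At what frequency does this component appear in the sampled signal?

ω = 152π rad/s → f = ω/(2π) = 76 Hz.
76 Hz mod fs = 12 Hz.
12 Hz ≤ fs/2 = 32 Hz, appears at 12 Hz.

12 Hz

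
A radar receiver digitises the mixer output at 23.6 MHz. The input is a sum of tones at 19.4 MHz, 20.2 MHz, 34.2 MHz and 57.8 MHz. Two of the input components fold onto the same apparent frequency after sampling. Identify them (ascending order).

34.2 MHz, 57.8 MHz

fs/2 = 11.8 MHz.
19.4 MHz > fs/2 = 11.8 MHz, folds to fs − 19.4 MHz = 4.2 MHz.
20.2 MHz > fs/2 = 11.8 MHz, folds to fs − 20.2 MHz = 3.4 MHz.
34.2 MHz mod fs = 10.6 MHz.
10.6 MHz ≤ fs/2 = 11.8 MHz, appears at 10.6 MHz.
57.8 MHz mod fs = 10.6 MHz.
10.6 MHz ≤ fs/2 = 11.8 MHz, appears at 10.6 MHz.
34.2 MHz and 57.8 MHz both map to 10.6 MHz.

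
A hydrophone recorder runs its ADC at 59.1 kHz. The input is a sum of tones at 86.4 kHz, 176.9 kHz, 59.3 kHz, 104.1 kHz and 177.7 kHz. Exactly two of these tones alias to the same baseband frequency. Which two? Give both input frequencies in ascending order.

176.9 kHz, 177.7 kHz

fs/2 = 29.55 kHz.
86.4 kHz mod fs = 27.3 kHz.
27.3 kHz ≤ fs/2 = 29.55 kHz, appears at 27.3 kHz.
176.9 kHz mod fs = 58.7 kHz.
58.7 kHz > fs/2 = 29.55 kHz, folds to fs − 58.7 kHz = 0.4 kHz.
59.3 kHz mod fs = 0.2 kHz.
0.2 kHz ≤ fs/2 = 29.55 kHz, appears at 0.2 kHz.
104.1 kHz mod fs = 45 kHz.
45 kHz > fs/2 = 29.55 kHz, folds to fs − 45 kHz = 14.1 kHz.
177.7 kHz mod fs = 0.4 kHz.
0.4 kHz ≤ fs/2 = 29.55 kHz, appears at 0.4 kHz.
176.9 kHz and 177.7 kHz both map to 0.4 kHz.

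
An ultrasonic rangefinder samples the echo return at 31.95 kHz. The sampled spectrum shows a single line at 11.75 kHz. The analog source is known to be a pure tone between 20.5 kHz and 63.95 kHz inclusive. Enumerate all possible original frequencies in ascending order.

43.7 kHz, 52.15 kHz

Frequencies that alias to 11.75 kHz are k·fs ± 11.75 kHz for integer k ≥ 0.
k=0: 11.75 kHz.
k=1: 20.2 kHz, 43.7 kHz.
k=2: 52.15 kHz, 75.65 kHz.
k=3: 84.1 kHz, 107.6 kHz.
Within [20.5 kHz, 63.95 kHz]: 43.7 kHz, 52.15 kHz.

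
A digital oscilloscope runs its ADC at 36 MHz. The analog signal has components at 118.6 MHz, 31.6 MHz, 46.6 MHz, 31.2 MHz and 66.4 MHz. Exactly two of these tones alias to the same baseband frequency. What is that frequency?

10.6 MHz

fs/2 = 18 MHz.
118.6 MHz mod fs = 10.6 MHz.
10.6 MHz ≤ fs/2 = 18 MHz, appears at 10.6 MHz.
31.6 MHz > fs/2 = 18 MHz, folds to fs − 31.6 MHz = 4.4 MHz.
46.6 MHz mod fs = 10.6 MHz.
10.6 MHz ≤ fs/2 = 18 MHz, appears at 10.6 MHz.
31.2 MHz > fs/2 = 18 MHz, folds to fs − 31.2 MHz = 4.8 MHz.
66.4 MHz mod fs = 30.4 MHz.
30.4 MHz > fs/2 = 18 MHz, folds to fs − 30.4 MHz = 5.6 MHz.
46.6 MHz and 118.6 MHz both map to 10.6 MHz.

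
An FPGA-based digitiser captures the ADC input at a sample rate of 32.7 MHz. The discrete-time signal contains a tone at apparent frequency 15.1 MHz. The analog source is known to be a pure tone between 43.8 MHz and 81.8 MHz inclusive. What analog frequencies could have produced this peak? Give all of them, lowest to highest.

Frequencies that alias to 15.1 MHz are k·fs ± 15.1 MHz for integer k ≥ 0.
k=0: 15.1 MHz.
k=1: 17.6 MHz, 47.8 MHz.
k=2: 50.3 MHz, 80.5 MHz.
k=3: 83 MHz, 113.2 MHz.
Within [43.8 MHz, 81.8 MHz]: 47.8 MHz, 50.3 MHz, 80.5 MHz.

47.8 MHz, 50.3 MHz, 80.5 MHz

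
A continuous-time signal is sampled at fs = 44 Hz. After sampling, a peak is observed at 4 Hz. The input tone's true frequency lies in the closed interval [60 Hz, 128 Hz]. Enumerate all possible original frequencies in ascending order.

84 Hz, 92 Hz, 128 Hz

Frequencies that alias to 4 Hz are k·fs ± 4 Hz for integer k ≥ 0.
k=0: 4 Hz.
k=1: 40 Hz, 48 Hz.
k=2: 84 Hz, 92 Hz.
k=3: 128 Hz, 136 Hz.
k=4: 172 Hz, 180 Hz.
Within [60 Hz, 128 Hz]: 84 Hz, 92 Hz, 128 Hz.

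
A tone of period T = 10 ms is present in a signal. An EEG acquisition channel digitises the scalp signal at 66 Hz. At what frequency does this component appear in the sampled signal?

T = 10 ms → f = 1/T = 100 Hz.
100 Hz mod fs = 34 Hz.
34 Hz > fs/2 = 33 Hz, folds to fs − 34 Hz = 32 Hz.

32 Hz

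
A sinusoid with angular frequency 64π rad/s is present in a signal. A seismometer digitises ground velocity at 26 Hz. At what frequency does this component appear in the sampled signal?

ω = 64π rad/s → f = ω/(2π) = 32 Hz.
32 Hz mod fs = 6 Hz.
6 Hz ≤ fs/2 = 13 Hz, appears at 6 Hz.

6 Hz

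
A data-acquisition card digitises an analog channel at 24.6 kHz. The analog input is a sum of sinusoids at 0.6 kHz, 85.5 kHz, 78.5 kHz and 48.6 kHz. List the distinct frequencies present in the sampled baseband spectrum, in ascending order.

fs/2 = 12.3 kHz.
0.6 kHz ≤ fs/2 = 12.3 kHz, passes unchanged.
85.5 kHz mod fs = 11.7 kHz.
11.7 kHz ≤ fs/2 = 12.3 kHz, appears at 11.7 kHz.
78.5 kHz mod fs = 4.7 kHz.
4.7 kHz ≤ fs/2 = 12.3 kHz, appears at 4.7 kHz.
48.6 kHz mod fs = 24 kHz.
24 kHz > fs/2 = 12.3 kHz, folds to fs − 24 kHz = 0.6 kHz.
Distinct values: {0.6 kHz, 4.7 kHz, 11.7 kHz}.

0.6 kHz, 4.7 kHz, 11.7 kHz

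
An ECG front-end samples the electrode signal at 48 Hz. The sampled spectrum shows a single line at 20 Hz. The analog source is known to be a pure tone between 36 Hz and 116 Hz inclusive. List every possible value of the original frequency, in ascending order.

Frequencies that alias to 20 Hz are k·fs ± 20 Hz for integer k ≥ 0.
k=0: 20 Hz.
k=1: 28 Hz, 68 Hz.
k=2: 76 Hz, 116 Hz.
k=3: 124 Hz, 164 Hz.
Within [36 Hz, 116 Hz]: 68 Hz, 76 Hz, 116 Hz.

68 Hz, 76 Hz, 116 Hz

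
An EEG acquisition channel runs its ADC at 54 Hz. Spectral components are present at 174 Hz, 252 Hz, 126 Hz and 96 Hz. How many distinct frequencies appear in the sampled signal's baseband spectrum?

fs/2 = 27 Hz.
174 Hz mod fs = 12 Hz.
12 Hz ≤ fs/2 = 27 Hz, appears at 12 Hz.
252 Hz mod fs = 36 Hz.
36 Hz > fs/2 = 27 Hz, folds to fs − 36 Hz = 18 Hz.
126 Hz mod fs = 18 Hz.
18 Hz ≤ fs/2 = 27 Hz, appears at 18 Hz.
96 Hz mod fs = 42 Hz.
42 Hz > fs/2 = 27 Hz, folds to fs − 42 Hz = 12 Hz.
Distinct values: {12 Hz, 18 Hz} → 2.

2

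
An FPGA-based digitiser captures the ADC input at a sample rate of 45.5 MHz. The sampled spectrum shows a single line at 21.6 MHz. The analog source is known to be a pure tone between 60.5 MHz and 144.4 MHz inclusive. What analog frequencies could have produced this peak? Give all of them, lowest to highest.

67.1 MHz, 69.4 MHz, 112.6 MHz, 114.9 MHz

Frequencies that alias to 21.6 MHz are k·fs ± 21.6 MHz for integer k ≥ 0.
k=0: 21.6 MHz.
k=1: 23.9 MHz, 67.1 MHz.
k=2: 69.4 MHz, 112.6 MHz.
k=3: 114.9 MHz, 158.1 MHz.
k=4: 160.4 MHz, 203.6 MHz.
Within [60.5 MHz, 144.4 MHz]: 67.1 MHz, 69.4 MHz, 112.6 MHz, 114.9 MHz.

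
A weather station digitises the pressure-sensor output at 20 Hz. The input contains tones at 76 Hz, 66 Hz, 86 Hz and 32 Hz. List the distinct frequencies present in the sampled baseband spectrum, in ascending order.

fs/2 = 10 Hz.
76 Hz mod fs = 16 Hz.
16 Hz > fs/2 = 10 Hz, folds to fs − 16 Hz = 4 Hz.
66 Hz mod fs = 6 Hz.
6 Hz ≤ fs/2 = 10 Hz, appears at 6 Hz.
86 Hz mod fs = 6 Hz.
6 Hz ≤ fs/2 = 10 Hz, appears at 6 Hz.
32 Hz mod fs = 12 Hz.
12 Hz > fs/2 = 10 Hz, folds to fs − 12 Hz = 8 Hz.
Distinct values: {4 Hz, 6 Hz, 8 Hz}.

4 Hz, 6 Hz, 8 Hz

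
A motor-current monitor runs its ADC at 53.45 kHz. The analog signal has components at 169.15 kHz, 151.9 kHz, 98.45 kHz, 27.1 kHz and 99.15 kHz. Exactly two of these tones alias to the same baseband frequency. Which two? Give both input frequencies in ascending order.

fs/2 = 26.725 kHz.
169.15 kHz mod fs = 8.8 kHz.
8.8 kHz ≤ fs/2 = 26.725 kHz, appears at 8.8 kHz.
151.9 kHz mod fs = 45 kHz.
45 kHz > fs/2 = 26.725 kHz, folds to fs − 45 kHz = 8.45 kHz.
98.45 kHz mod fs = 45 kHz.
45 kHz > fs/2 = 26.725 kHz, folds to fs − 45 kHz = 8.45 kHz.
27.1 kHz > fs/2 = 26.725 kHz, folds to fs − 27.1 kHz = 26.35 kHz.
99.15 kHz mod fs = 45.7 kHz.
45.7 kHz > fs/2 = 26.725 kHz, folds to fs − 45.7 kHz = 7.75 kHz.
98.45 kHz and 151.9 kHz both map to 8.45 kHz.

98.45 kHz, 151.9 kHz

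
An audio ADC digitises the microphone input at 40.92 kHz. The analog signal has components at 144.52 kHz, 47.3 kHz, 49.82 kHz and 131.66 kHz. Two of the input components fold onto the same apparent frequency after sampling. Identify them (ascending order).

fs/2 = 20.46 kHz.
144.52 kHz mod fs = 21.76 kHz.
21.76 kHz > fs/2 = 20.46 kHz, folds to fs − 21.76 kHz = 19.16 kHz.
47.3 kHz mod fs = 6.38 kHz.
6.38 kHz ≤ fs/2 = 20.46 kHz, appears at 6.38 kHz.
49.82 kHz mod fs = 8.9 kHz.
8.9 kHz ≤ fs/2 = 20.46 kHz, appears at 8.9 kHz.
131.66 kHz mod fs = 8.9 kHz.
8.9 kHz ≤ fs/2 = 20.46 kHz, appears at 8.9 kHz.
49.82 kHz and 131.66 kHz both map to 8.9 kHz.

49.82 kHz, 131.66 kHz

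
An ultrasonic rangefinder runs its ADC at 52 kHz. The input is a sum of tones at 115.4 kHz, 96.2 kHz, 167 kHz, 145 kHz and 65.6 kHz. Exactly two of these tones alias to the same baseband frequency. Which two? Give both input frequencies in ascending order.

fs/2 = 26 kHz.
115.4 kHz mod fs = 11.4 kHz.
11.4 kHz ≤ fs/2 = 26 kHz, appears at 11.4 kHz.
96.2 kHz mod fs = 44.2 kHz.
44.2 kHz > fs/2 = 26 kHz, folds to fs − 44.2 kHz = 7.8 kHz.
167 kHz mod fs = 11 kHz.
11 kHz ≤ fs/2 = 26 kHz, appears at 11 kHz.
145 kHz mod fs = 41 kHz.
41 kHz > fs/2 = 26 kHz, folds to fs − 41 kHz = 11 kHz.
65.6 kHz mod fs = 13.6 kHz.
13.6 kHz ≤ fs/2 = 26 kHz, appears at 13.6 kHz.
145 kHz and 167 kHz both map to 11 kHz.

145 kHz, 167 kHz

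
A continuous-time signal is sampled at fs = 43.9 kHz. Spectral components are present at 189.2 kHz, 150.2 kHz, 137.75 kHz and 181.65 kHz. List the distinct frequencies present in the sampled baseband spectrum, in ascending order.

6.05 kHz, 13.6 kHz, 18.5 kHz

fs/2 = 21.95 kHz.
189.2 kHz mod fs = 13.6 kHz.
13.6 kHz ≤ fs/2 = 21.95 kHz, appears at 13.6 kHz.
150.2 kHz mod fs = 18.5 kHz.
18.5 kHz ≤ fs/2 = 21.95 kHz, appears at 18.5 kHz.
137.75 kHz mod fs = 6.05 kHz.
6.05 kHz ≤ fs/2 = 21.95 kHz, appears at 6.05 kHz.
181.65 kHz mod fs = 6.05 kHz.
6.05 kHz ≤ fs/2 = 21.95 kHz, appears at 6.05 kHz.
Distinct values: {6.05 kHz, 13.6 kHz, 18.5 kHz}.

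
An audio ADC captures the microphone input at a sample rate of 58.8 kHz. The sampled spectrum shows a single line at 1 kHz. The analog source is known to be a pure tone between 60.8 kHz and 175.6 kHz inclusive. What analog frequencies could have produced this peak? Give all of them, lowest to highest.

Frequencies that alias to 1 kHz are k·fs ± 1 kHz for integer k ≥ 0.
k=0: 1 kHz.
k=1: 57.8 kHz, 59.8 kHz.
k=2: 116.6 kHz, 118.6 kHz.
k=3: 175.4 kHz, 177.4 kHz.
k=4: 234.2 kHz, 236.2 kHz.
Within [60.8 kHz, 175.6 kHz]: 116.6 kHz, 118.6 kHz, 175.4 kHz.

116.6 kHz, 118.6 kHz, 175.4 kHz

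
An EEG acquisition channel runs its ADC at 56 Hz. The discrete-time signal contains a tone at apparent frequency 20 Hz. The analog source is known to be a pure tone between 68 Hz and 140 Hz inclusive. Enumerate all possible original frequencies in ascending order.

76 Hz, 92 Hz, 132 Hz

Frequencies that alias to 20 Hz are k·fs ± 20 Hz for integer k ≥ 0.
k=0: 20 Hz.
k=1: 36 Hz, 76 Hz.
k=2: 92 Hz, 132 Hz.
k=3: 148 Hz, 188 Hz.
Within [68 Hz, 140 Hz]: 76 Hz, 92 Hz, 132 Hz.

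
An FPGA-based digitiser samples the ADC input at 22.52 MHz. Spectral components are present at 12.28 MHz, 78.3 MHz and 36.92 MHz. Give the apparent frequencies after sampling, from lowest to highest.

fs/2 = 11.26 MHz.
12.28 MHz > fs/2 = 11.26 MHz, folds to fs − 12.28 MHz = 10.24 MHz.
78.3 MHz mod fs = 10.74 MHz.
10.74 MHz ≤ fs/2 = 11.26 MHz, appears at 10.74 MHz.
36.92 MHz mod fs = 14.4 MHz.
14.4 MHz > fs/2 = 11.26 MHz, folds to fs − 14.4 MHz = 8.12 MHz.
Distinct values: {8.12 MHz, 10.24 MHz, 10.74 MHz}.

8.12 MHz, 10.24 MHz, 10.74 MHz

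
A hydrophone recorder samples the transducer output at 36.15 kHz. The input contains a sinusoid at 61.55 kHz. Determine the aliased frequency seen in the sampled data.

61.55 kHz mod fs = 25.4 kHz.
25.4 kHz > fs/2 = 18.075 kHz, folds to fs − 25.4 kHz = 10.75 kHz.

10.75 kHz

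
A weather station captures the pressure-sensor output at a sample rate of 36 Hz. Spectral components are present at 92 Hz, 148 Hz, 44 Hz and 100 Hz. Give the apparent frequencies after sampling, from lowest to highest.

fs/2 = 18 Hz.
92 Hz mod fs = 20 Hz.
20 Hz > fs/2 = 18 Hz, folds to fs − 20 Hz = 16 Hz.
148 Hz mod fs = 4 Hz.
4 Hz ≤ fs/2 = 18 Hz, appears at 4 Hz.
44 Hz mod fs = 8 Hz.
8 Hz ≤ fs/2 = 18 Hz, appears at 8 Hz.
100 Hz mod fs = 28 Hz.
28 Hz > fs/2 = 18 Hz, folds to fs − 28 Hz = 8 Hz.
Distinct values: {4 Hz, 8 Hz, 16 Hz}.

4 Hz, 8 Hz, 16 Hz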